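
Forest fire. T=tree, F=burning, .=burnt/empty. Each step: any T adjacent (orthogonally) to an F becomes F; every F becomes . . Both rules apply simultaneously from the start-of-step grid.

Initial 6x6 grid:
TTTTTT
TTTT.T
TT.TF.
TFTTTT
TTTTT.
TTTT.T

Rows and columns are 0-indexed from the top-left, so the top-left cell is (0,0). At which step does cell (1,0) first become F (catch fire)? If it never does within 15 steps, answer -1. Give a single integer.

Step 1: cell (1,0)='T' (+6 fires, +2 burnt)
Step 2: cell (1,0)='T' (+9 fires, +6 burnt)
Step 3: cell (1,0)='F' (+7 fires, +9 burnt)
  -> target ignites at step 3
Step 4: cell (1,0)='.' (+4 fires, +7 burnt)
Step 5: cell (1,0)='.' (+1 fires, +4 burnt)
Step 6: cell (1,0)='.' (+1 fires, +1 burnt)
Step 7: cell (1,0)='.' (+0 fires, +1 burnt)
  fire out at step 7

3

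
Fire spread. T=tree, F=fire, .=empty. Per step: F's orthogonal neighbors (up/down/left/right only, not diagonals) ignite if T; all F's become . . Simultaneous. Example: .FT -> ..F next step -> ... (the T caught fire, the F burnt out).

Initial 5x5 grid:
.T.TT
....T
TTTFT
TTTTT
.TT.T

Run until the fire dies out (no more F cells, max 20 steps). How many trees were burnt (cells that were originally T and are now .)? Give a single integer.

Answer: 15

Derivation:
Step 1: +3 fires, +1 burnt (F count now 3)
Step 2: +4 fires, +3 burnt (F count now 4)
Step 3: +5 fires, +4 burnt (F count now 5)
Step 4: +3 fires, +5 burnt (F count now 3)
Step 5: +0 fires, +3 burnt (F count now 0)
Fire out after step 5
Initially T: 16, now '.': 24
Total burnt (originally-T cells now '.'): 15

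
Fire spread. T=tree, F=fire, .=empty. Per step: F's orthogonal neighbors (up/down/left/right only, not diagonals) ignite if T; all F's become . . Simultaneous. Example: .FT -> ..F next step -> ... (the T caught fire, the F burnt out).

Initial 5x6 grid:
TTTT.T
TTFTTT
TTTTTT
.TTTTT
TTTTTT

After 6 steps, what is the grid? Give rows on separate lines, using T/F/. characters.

Step 1: 4 trees catch fire, 1 burn out
  TTFT.T
  TF.FTT
  TTFTTT
  .TTTTT
  TTTTTT
Step 2: 7 trees catch fire, 4 burn out
  TF.F.T
  F...FT
  TF.FTT
  .TFTTT
  TTTTTT
Step 3: 7 trees catch fire, 7 burn out
  F....T
  .....F
  F...FT
  .F.FTT
  TTFTTT
Step 4: 5 trees catch fire, 7 burn out
  .....F
  ......
  .....F
  ....FT
  TF.FTT
Step 5: 3 trees catch fire, 5 burn out
  ......
  ......
  ......
  .....F
  F...FT
Step 6: 1 trees catch fire, 3 burn out
  ......
  ......
  ......
  ......
  .....F

......
......
......
......
.....F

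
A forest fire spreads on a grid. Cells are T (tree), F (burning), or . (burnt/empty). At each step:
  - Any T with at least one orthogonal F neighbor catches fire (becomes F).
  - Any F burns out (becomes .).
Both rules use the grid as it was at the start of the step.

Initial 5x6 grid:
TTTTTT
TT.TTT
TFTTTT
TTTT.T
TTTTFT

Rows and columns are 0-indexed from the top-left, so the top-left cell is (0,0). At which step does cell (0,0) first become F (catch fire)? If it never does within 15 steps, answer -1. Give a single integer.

Step 1: cell (0,0)='T' (+6 fires, +2 burnt)
Step 2: cell (0,0)='T' (+9 fires, +6 burnt)
Step 3: cell (0,0)='F' (+6 fires, +9 burnt)
  -> target ignites at step 3
Step 4: cell (0,0)='.' (+3 fires, +6 burnt)
Step 5: cell (0,0)='.' (+2 fires, +3 burnt)
Step 6: cell (0,0)='.' (+0 fires, +2 burnt)
  fire out at step 6

3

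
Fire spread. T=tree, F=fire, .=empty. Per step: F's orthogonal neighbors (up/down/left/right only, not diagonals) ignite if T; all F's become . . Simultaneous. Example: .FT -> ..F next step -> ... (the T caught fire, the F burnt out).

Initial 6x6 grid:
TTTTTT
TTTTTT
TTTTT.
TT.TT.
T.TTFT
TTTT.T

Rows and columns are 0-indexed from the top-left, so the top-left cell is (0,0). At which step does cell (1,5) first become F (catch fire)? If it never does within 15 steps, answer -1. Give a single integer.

Step 1: cell (1,5)='T' (+3 fires, +1 burnt)
Step 2: cell (1,5)='T' (+5 fires, +3 burnt)
Step 3: cell (1,5)='T' (+3 fires, +5 burnt)
Step 4: cell (1,5)='F' (+5 fires, +3 burnt)
  -> target ignites at step 4
Step 5: cell (1,5)='.' (+5 fires, +5 burnt)
Step 6: cell (1,5)='.' (+5 fires, +5 burnt)
Step 7: cell (1,5)='.' (+3 fires, +5 burnt)
Step 8: cell (1,5)='.' (+1 fires, +3 burnt)
Step 9: cell (1,5)='.' (+0 fires, +1 burnt)
  fire out at step 9

4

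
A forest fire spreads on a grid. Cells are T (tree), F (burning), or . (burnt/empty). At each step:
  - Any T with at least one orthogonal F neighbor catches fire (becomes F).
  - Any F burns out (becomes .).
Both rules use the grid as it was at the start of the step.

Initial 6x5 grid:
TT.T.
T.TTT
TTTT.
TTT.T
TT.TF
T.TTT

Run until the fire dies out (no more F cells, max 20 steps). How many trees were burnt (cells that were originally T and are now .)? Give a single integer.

Step 1: +3 fires, +1 burnt (F count now 3)
Step 2: +1 fires, +3 burnt (F count now 1)
Step 3: +1 fires, +1 burnt (F count now 1)
Step 4: +0 fires, +1 burnt (F count now 0)
Fire out after step 4
Initially T: 22, now '.': 13
Total burnt (originally-T cells now '.'): 5

Answer: 5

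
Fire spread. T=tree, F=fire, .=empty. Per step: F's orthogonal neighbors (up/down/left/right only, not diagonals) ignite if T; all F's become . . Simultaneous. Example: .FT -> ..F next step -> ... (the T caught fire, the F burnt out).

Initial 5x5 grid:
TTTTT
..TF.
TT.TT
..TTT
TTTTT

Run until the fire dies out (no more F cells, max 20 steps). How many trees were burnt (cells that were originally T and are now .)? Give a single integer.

Step 1: +3 fires, +1 burnt (F count now 3)
Step 2: +4 fires, +3 burnt (F count now 4)
Step 3: +4 fires, +4 burnt (F count now 4)
Step 4: +3 fires, +4 burnt (F count now 3)
Step 5: +1 fires, +3 burnt (F count now 1)
Step 6: +1 fires, +1 burnt (F count now 1)
Step 7: +0 fires, +1 burnt (F count now 0)
Fire out after step 7
Initially T: 18, now '.': 23
Total burnt (originally-T cells now '.'): 16

Answer: 16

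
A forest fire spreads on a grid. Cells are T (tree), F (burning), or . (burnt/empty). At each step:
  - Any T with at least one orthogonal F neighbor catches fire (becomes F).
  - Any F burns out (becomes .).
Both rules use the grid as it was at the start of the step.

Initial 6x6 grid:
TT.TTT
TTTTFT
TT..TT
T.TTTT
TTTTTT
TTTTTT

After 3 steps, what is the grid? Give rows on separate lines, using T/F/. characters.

Step 1: 4 trees catch fire, 1 burn out
  TT.TFT
  TTTF.F
  TT..FT
  T.TTTT
  TTTTTT
  TTTTTT
Step 2: 5 trees catch fire, 4 burn out
  TT.F.F
  TTF...
  TT...F
  T.TTFT
  TTTTTT
  TTTTTT
Step 3: 4 trees catch fire, 5 burn out
  TT....
  TF....
  TT....
  T.TF.F
  TTTTFT
  TTTTTT

TT....
TF....
TT....
T.TF.F
TTTTFT
TTTTTT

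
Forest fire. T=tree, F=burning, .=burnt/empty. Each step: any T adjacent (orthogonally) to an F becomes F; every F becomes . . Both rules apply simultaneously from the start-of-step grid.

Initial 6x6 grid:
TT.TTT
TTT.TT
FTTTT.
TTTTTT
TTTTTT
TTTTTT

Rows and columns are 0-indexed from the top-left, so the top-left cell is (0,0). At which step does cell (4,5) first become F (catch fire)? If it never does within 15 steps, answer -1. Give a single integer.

Step 1: cell (4,5)='T' (+3 fires, +1 burnt)
Step 2: cell (4,5)='T' (+5 fires, +3 burnt)
Step 3: cell (4,5)='T' (+6 fires, +5 burnt)
Step 4: cell (4,5)='T' (+4 fires, +6 burnt)
Step 5: cell (4,5)='T' (+4 fires, +4 burnt)
Step 6: cell (4,5)='T' (+5 fires, +4 burnt)
Step 7: cell (4,5)='F' (+4 fires, +5 burnt)
  -> target ignites at step 7
Step 8: cell (4,5)='.' (+1 fires, +4 burnt)
Step 9: cell (4,5)='.' (+0 fires, +1 burnt)
  fire out at step 9

7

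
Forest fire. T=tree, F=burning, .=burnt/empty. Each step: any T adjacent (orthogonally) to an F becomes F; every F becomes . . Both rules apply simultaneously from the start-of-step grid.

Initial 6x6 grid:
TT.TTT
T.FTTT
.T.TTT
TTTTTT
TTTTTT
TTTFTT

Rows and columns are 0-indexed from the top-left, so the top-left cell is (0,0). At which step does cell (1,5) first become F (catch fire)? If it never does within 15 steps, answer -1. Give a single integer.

Step 1: cell (1,5)='T' (+4 fires, +2 burnt)
Step 2: cell (1,5)='T' (+8 fires, +4 burnt)
Step 3: cell (1,5)='F' (+8 fires, +8 burnt)
  -> target ignites at step 3
Step 4: cell (1,5)='.' (+5 fires, +8 burnt)
Step 5: cell (1,5)='.' (+2 fires, +5 burnt)
Step 6: cell (1,5)='.' (+0 fires, +2 burnt)
  fire out at step 6

3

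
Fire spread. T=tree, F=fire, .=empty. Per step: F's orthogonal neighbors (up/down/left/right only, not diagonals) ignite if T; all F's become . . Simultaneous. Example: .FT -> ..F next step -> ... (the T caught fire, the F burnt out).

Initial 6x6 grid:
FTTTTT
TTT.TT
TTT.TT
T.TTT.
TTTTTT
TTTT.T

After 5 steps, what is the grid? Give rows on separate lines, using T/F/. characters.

Step 1: 2 trees catch fire, 1 burn out
  .FTTTT
  FTT.TT
  TTT.TT
  T.TTT.
  TTTTTT
  TTTT.T
Step 2: 3 trees catch fire, 2 burn out
  ..FTTT
  .FT.TT
  FTT.TT
  T.TTT.
  TTTTTT
  TTTT.T
Step 3: 4 trees catch fire, 3 burn out
  ...FTT
  ..F.TT
  .FT.TT
  F.TTT.
  TTTTTT
  TTTT.T
Step 4: 3 trees catch fire, 4 burn out
  ....FT
  ....TT
  ..F.TT
  ..TTT.
  FTTTTT
  TTTT.T
Step 5: 5 trees catch fire, 3 burn out
  .....F
  ....FT
  ....TT
  ..FTT.
  .FTTTT
  FTTT.T

.....F
....FT
....TT
..FTT.
.FTTTT
FTTT.T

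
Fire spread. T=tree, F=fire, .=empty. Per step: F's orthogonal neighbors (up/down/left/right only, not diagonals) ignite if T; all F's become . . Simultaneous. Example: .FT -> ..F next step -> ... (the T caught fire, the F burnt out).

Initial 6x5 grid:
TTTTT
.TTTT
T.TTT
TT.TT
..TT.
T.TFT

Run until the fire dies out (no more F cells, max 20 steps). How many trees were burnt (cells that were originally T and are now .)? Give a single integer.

Step 1: +3 fires, +1 burnt (F count now 3)
Step 2: +2 fires, +3 burnt (F count now 2)
Step 3: +2 fires, +2 burnt (F count now 2)
Step 4: +3 fires, +2 burnt (F count now 3)
Step 5: +3 fires, +3 burnt (F count now 3)
Step 6: +3 fires, +3 burnt (F count now 3)
Step 7: +1 fires, +3 burnt (F count now 1)
Step 8: +1 fires, +1 burnt (F count now 1)
Step 9: +0 fires, +1 burnt (F count now 0)
Fire out after step 9
Initially T: 22, now '.': 26
Total burnt (originally-T cells now '.'): 18

Answer: 18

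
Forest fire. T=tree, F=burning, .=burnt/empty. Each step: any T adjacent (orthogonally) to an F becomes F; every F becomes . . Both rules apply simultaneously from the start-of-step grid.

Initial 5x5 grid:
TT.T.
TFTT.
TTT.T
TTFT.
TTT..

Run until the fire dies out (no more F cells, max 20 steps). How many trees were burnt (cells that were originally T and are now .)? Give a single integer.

Step 1: +8 fires, +2 burnt (F count now 8)
Step 2: +5 fires, +8 burnt (F count now 5)
Step 3: +2 fires, +5 burnt (F count now 2)
Step 4: +0 fires, +2 burnt (F count now 0)
Fire out after step 4
Initially T: 16, now '.': 24
Total burnt (originally-T cells now '.'): 15

Answer: 15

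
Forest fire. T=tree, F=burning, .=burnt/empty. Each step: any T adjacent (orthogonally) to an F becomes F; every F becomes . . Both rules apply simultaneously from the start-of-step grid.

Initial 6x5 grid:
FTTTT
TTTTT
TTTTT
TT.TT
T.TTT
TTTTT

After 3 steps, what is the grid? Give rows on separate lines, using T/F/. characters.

Step 1: 2 trees catch fire, 1 burn out
  .FTTT
  FTTTT
  TTTTT
  TT.TT
  T.TTT
  TTTTT
Step 2: 3 trees catch fire, 2 burn out
  ..FTT
  .FTTT
  FTTTT
  TT.TT
  T.TTT
  TTTTT
Step 3: 4 trees catch fire, 3 burn out
  ...FT
  ..FTT
  .FTTT
  FT.TT
  T.TTT
  TTTTT

...FT
..FTT
.FTTT
FT.TT
T.TTT
TTTTT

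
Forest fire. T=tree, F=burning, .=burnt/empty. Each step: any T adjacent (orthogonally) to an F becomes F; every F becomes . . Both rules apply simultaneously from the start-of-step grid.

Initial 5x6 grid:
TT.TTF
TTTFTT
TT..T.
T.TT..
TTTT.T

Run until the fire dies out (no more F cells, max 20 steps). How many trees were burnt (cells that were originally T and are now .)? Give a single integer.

Step 1: +5 fires, +2 burnt (F count now 5)
Step 2: +2 fires, +5 burnt (F count now 2)
Step 3: +3 fires, +2 burnt (F count now 3)
Step 4: +2 fires, +3 burnt (F count now 2)
Step 5: +1 fires, +2 burnt (F count now 1)
Step 6: +1 fires, +1 burnt (F count now 1)
Step 7: +1 fires, +1 burnt (F count now 1)
Step 8: +1 fires, +1 burnt (F count now 1)
Step 9: +2 fires, +1 burnt (F count now 2)
Step 10: +1 fires, +2 burnt (F count now 1)
Step 11: +0 fires, +1 burnt (F count now 0)
Fire out after step 11
Initially T: 20, now '.': 29
Total burnt (originally-T cells now '.'): 19

Answer: 19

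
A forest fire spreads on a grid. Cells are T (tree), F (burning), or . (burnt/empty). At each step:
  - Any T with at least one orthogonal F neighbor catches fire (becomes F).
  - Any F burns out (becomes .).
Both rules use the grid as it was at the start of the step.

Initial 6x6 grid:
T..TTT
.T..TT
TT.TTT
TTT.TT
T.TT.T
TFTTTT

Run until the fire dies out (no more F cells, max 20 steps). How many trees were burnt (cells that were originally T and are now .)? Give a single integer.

Step 1: +2 fires, +1 burnt (F count now 2)
Step 2: +3 fires, +2 burnt (F count now 3)
Step 3: +4 fires, +3 burnt (F count now 4)
Step 4: +3 fires, +4 burnt (F count now 3)
Step 5: +2 fires, +3 burnt (F count now 2)
Step 6: +2 fires, +2 burnt (F count now 2)
Step 7: +2 fires, +2 burnt (F count now 2)
Step 8: +2 fires, +2 burnt (F count now 2)
Step 9: +3 fires, +2 burnt (F count now 3)
Step 10: +1 fires, +3 burnt (F count now 1)
Step 11: +1 fires, +1 burnt (F count now 1)
Step 12: +0 fires, +1 burnt (F count now 0)
Fire out after step 12
Initially T: 26, now '.': 35
Total burnt (originally-T cells now '.'): 25

Answer: 25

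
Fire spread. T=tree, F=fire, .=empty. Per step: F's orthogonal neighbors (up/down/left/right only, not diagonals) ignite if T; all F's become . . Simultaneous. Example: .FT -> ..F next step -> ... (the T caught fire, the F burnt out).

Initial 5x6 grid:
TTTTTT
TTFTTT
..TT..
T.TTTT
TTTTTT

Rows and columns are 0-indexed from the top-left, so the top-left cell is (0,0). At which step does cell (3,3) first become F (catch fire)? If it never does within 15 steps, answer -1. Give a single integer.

Step 1: cell (3,3)='T' (+4 fires, +1 burnt)
Step 2: cell (3,3)='T' (+6 fires, +4 burnt)
Step 3: cell (3,3)='F' (+5 fires, +6 burnt)
  -> target ignites at step 3
Step 4: cell (3,3)='.' (+4 fires, +5 burnt)
Step 5: cell (3,3)='.' (+3 fires, +4 burnt)
Step 6: cell (3,3)='.' (+2 fires, +3 burnt)
Step 7: cell (3,3)='.' (+0 fires, +2 burnt)
  fire out at step 7

3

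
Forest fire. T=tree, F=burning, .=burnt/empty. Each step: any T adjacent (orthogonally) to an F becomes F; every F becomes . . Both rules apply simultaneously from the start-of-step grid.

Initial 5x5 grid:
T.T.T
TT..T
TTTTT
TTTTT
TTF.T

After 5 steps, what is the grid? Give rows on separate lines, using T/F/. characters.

Step 1: 2 trees catch fire, 1 burn out
  T.T.T
  TT..T
  TTTTT
  TTFTT
  TF..T
Step 2: 4 trees catch fire, 2 burn out
  T.T.T
  TT..T
  TTFTT
  TF.FT
  F...T
Step 3: 4 trees catch fire, 4 burn out
  T.T.T
  TT..T
  TF.FT
  F...F
  ....T
Step 4: 4 trees catch fire, 4 burn out
  T.T.T
  TF..T
  F...F
  .....
  ....F
Step 5: 2 trees catch fire, 4 burn out
  T.T.T
  F...F
  .....
  .....
  .....

T.T.T
F...F
.....
.....
.....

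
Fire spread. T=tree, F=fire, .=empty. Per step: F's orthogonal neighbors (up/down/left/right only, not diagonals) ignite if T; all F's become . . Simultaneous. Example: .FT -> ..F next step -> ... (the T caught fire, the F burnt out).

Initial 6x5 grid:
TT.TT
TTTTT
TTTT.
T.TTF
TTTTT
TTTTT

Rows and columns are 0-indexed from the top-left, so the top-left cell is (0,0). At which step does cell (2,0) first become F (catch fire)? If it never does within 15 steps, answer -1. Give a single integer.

Step 1: cell (2,0)='T' (+2 fires, +1 burnt)
Step 2: cell (2,0)='T' (+4 fires, +2 burnt)
Step 3: cell (2,0)='T' (+4 fires, +4 burnt)
Step 4: cell (2,0)='T' (+6 fires, +4 burnt)
Step 5: cell (2,0)='F' (+5 fires, +6 burnt)
  -> target ignites at step 5
Step 6: cell (2,0)='.' (+4 fires, +5 burnt)
Step 7: cell (2,0)='.' (+1 fires, +4 burnt)
Step 8: cell (2,0)='.' (+0 fires, +1 burnt)
  fire out at step 8

5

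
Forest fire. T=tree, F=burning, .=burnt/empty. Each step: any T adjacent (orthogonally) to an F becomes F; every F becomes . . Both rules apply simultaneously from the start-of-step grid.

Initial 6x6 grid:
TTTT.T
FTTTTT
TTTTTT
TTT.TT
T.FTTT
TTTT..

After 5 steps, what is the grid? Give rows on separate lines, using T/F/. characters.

Step 1: 6 trees catch fire, 2 burn out
  FTTT.T
  .FTTTT
  FTTTTT
  TTF.TT
  T..FTT
  TTFT..
Step 2: 9 trees catch fire, 6 burn out
  .FTT.T
  ..FTTT
  .FFTTT
  FF..TT
  T...FT
  TF.F..
Step 3: 7 trees catch fire, 9 burn out
  ..FT.T
  ...FTT
  ...FTT
  ....FT
  F....F
  F.....
Step 4: 4 trees catch fire, 7 burn out
  ...F.T
  ....FT
  ....FT
  .....F
  ......
  ......
Step 5: 2 trees catch fire, 4 burn out
  .....T
  .....F
  .....F
  ......
  ......
  ......

.....T
.....F
.....F
......
......
......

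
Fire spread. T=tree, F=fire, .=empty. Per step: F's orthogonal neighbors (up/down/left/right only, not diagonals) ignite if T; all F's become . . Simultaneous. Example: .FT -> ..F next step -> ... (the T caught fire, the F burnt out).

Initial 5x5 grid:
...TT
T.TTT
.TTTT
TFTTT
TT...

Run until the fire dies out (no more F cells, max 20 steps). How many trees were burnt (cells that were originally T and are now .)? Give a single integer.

Step 1: +4 fires, +1 burnt (F count now 4)
Step 2: +3 fires, +4 burnt (F count now 3)
Step 3: +3 fires, +3 burnt (F count now 3)
Step 4: +2 fires, +3 burnt (F count now 2)
Step 5: +2 fires, +2 burnt (F count now 2)
Step 6: +1 fires, +2 burnt (F count now 1)
Step 7: +0 fires, +1 burnt (F count now 0)
Fire out after step 7
Initially T: 16, now '.': 24
Total burnt (originally-T cells now '.'): 15

Answer: 15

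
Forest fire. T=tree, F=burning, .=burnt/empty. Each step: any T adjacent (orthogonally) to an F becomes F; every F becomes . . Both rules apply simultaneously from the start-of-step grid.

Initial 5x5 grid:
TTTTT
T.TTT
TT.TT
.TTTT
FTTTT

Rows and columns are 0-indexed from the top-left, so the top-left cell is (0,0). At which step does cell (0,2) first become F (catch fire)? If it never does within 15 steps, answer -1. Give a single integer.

Step 1: cell (0,2)='T' (+1 fires, +1 burnt)
Step 2: cell (0,2)='T' (+2 fires, +1 burnt)
Step 3: cell (0,2)='T' (+3 fires, +2 burnt)
Step 4: cell (0,2)='T' (+3 fires, +3 burnt)
Step 5: cell (0,2)='T' (+3 fires, +3 burnt)
Step 6: cell (0,2)='T' (+3 fires, +3 burnt)
Step 7: cell (0,2)='T' (+4 fires, +3 burnt)
Step 8: cell (0,2)='F' (+2 fires, +4 burnt)
  -> target ignites at step 8
Step 9: cell (0,2)='.' (+0 fires, +2 burnt)
  fire out at step 9

8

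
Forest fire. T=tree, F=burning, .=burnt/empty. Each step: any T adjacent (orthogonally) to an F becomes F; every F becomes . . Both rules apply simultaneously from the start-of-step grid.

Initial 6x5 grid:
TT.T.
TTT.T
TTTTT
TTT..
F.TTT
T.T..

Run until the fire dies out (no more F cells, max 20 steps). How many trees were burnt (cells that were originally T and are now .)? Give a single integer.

Step 1: +2 fires, +1 burnt (F count now 2)
Step 2: +2 fires, +2 burnt (F count now 2)
Step 3: +3 fires, +2 burnt (F count now 3)
Step 4: +4 fires, +3 burnt (F count now 4)
Step 5: +5 fires, +4 burnt (F count now 5)
Step 6: +2 fires, +5 burnt (F count now 2)
Step 7: +1 fires, +2 burnt (F count now 1)
Step 8: +0 fires, +1 burnt (F count now 0)
Fire out after step 8
Initially T: 20, now '.': 29
Total burnt (originally-T cells now '.'): 19

Answer: 19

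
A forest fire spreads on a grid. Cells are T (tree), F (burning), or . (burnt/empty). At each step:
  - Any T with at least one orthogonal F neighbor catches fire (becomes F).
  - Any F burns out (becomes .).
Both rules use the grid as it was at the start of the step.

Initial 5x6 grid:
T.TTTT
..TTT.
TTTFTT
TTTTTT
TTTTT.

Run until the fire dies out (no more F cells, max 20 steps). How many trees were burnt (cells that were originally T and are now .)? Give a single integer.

Step 1: +4 fires, +1 burnt (F count now 4)
Step 2: +8 fires, +4 burnt (F count now 8)
Step 3: +7 fires, +8 burnt (F count now 7)
Step 4: +3 fires, +7 burnt (F count now 3)
Step 5: +1 fires, +3 burnt (F count now 1)
Step 6: +0 fires, +1 burnt (F count now 0)
Fire out after step 6
Initially T: 24, now '.': 29
Total burnt (originally-T cells now '.'): 23

Answer: 23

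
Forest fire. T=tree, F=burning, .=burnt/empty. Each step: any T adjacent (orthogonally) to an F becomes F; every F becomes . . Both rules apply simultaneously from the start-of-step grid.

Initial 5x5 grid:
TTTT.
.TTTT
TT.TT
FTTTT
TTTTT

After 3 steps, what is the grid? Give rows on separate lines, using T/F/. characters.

Step 1: 3 trees catch fire, 1 burn out
  TTTT.
  .TTTT
  FT.TT
  .FTTT
  FTTTT
Step 2: 3 trees catch fire, 3 burn out
  TTTT.
  .TTTT
  .F.TT
  ..FTT
  .FTTT
Step 3: 3 trees catch fire, 3 burn out
  TTTT.
  .FTTT
  ...TT
  ...FT
  ..FTT

TTTT.
.FTTT
...TT
...FT
..FTT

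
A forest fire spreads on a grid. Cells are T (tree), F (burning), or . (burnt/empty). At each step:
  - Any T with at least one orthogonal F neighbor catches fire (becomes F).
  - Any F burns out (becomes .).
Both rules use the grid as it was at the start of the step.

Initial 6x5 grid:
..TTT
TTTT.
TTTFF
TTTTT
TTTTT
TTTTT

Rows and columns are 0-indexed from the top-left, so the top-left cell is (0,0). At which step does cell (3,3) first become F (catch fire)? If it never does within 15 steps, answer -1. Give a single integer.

Step 1: cell (3,3)='F' (+4 fires, +2 burnt)
  -> target ignites at step 1
Step 2: cell (3,3)='.' (+6 fires, +4 burnt)
Step 3: cell (3,3)='.' (+8 fires, +6 burnt)
Step 4: cell (3,3)='.' (+4 fires, +8 burnt)
Step 5: cell (3,3)='.' (+2 fires, +4 burnt)
Step 6: cell (3,3)='.' (+1 fires, +2 burnt)
Step 7: cell (3,3)='.' (+0 fires, +1 burnt)
  fire out at step 7

1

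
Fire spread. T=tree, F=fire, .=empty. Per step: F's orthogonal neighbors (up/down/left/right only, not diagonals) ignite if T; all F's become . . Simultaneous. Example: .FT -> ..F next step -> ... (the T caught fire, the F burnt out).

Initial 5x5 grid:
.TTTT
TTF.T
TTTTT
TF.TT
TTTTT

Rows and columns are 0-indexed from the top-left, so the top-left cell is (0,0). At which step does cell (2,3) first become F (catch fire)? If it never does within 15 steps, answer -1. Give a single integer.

Step 1: cell (2,3)='T' (+6 fires, +2 burnt)
Step 2: cell (2,3)='F' (+7 fires, +6 burnt)
  -> target ignites at step 2
Step 3: cell (2,3)='.' (+4 fires, +7 burnt)
Step 4: cell (2,3)='.' (+3 fires, +4 burnt)
Step 5: cell (2,3)='.' (+0 fires, +3 burnt)
  fire out at step 5

2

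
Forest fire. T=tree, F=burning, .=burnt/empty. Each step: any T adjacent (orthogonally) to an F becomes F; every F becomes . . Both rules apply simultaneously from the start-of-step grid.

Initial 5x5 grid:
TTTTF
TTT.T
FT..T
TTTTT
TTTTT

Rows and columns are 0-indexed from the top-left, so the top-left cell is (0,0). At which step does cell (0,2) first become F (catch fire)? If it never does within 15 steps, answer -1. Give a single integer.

Step 1: cell (0,2)='T' (+5 fires, +2 burnt)
Step 2: cell (0,2)='F' (+6 fires, +5 burnt)
  -> target ignites at step 2
Step 3: cell (0,2)='.' (+5 fires, +6 burnt)
Step 4: cell (0,2)='.' (+3 fires, +5 burnt)
Step 5: cell (0,2)='.' (+1 fires, +3 burnt)
Step 6: cell (0,2)='.' (+0 fires, +1 burnt)
  fire out at step 6

2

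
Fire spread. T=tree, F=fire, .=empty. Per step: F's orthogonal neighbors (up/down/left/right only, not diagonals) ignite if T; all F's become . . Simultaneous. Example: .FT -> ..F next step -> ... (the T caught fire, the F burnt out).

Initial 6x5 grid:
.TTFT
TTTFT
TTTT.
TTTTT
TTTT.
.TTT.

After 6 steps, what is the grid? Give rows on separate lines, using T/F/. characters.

Step 1: 5 trees catch fire, 2 burn out
  .TF.F
  TTF.F
  TTTF.
  TTTTT
  TTTT.
  .TTT.
Step 2: 4 trees catch fire, 5 burn out
  .F...
  TF...
  TTF..
  TTTFT
  TTTT.
  .TTT.
Step 3: 5 trees catch fire, 4 burn out
  .....
  F....
  TF...
  TTF.F
  TTTF.
  .TTT.
Step 4: 4 trees catch fire, 5 burn out
  .....
  .....
  F....
  TF...
  TTF..
  .TTF.
Step 5: 3 trees catch fire, 4 burn out
  .....
  .....
  .....
  F....
  TF...
  .TF..
Step 6: 2 trees catch fire, 3 burn out
  .....
  .....
  .....
  .....
  F....
  .F...

.....
.....
.....
.....
F....
.F...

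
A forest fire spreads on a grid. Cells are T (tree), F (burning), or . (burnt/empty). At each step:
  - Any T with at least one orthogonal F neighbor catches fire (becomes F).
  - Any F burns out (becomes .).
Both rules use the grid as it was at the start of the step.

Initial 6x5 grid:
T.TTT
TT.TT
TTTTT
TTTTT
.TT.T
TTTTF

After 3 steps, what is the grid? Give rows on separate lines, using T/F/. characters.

Step 1: 2 trees catch fire, 1 burn out
  T.TTT
  TT.TT
  TTTTT
  TTTTT
  .TT.F
  TTTF.
Step 2: 2 trees catch fire, 2 burn out
  T.TTT
  TT.TT
  TTTTT
  TTTTF
  .TT..
  TTF..
Step 3: 4 trees catch fire, 2 burn out
  T.TTT
  TT.TT
  TTTTF
  TTTF.
  .TF..
  TF...

T.TTT
TT.TT
TTTTF
TTTF.
.TF..
TF...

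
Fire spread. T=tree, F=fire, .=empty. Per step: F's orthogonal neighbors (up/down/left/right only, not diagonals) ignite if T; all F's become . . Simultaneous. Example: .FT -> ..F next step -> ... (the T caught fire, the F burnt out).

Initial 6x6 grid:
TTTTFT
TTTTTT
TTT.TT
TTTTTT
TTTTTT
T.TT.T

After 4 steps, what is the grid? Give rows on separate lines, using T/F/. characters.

Step 1: 3 trees catch fire, 1 burn out
  TTTF.F
  TTTTFT
  TTT.TT
  TTTTTT
  TTTTTT
  T.TT.T
Step 2: 4 trees catch fire, 3 burn out
  TTF...
  TTTF.F
  TTT.FT
  TTTTTT
  TTTTTT
  T.TT.T
Step 3: 4 trees catch fire, 4 burn out
  TF....
  TTF...
  TTT..F
  TTTTFT
  TTTTTT
  T.TT.T
Step 4: 6 trees catch fire, 4 burn out
  F.....
  TF....
  TTF...
  TTTF.F
  TTTTFT
  T.TT.T

F.....
TF....
TTF...
TTTF.F
TTTTFT
T.TT.T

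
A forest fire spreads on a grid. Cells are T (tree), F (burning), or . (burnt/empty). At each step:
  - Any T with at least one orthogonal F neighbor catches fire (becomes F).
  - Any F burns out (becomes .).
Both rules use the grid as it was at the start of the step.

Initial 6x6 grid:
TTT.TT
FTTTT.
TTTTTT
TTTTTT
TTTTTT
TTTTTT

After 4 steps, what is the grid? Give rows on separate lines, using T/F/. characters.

Step 1: 3 trees catch fire, 1 burn out
  FTT.TT
  .FTTT.
  FTTTTT
  TTTTTT
  TTTTTT
  TTTTTT
Step 2: 4 trees catch fire, 3 burn out
  .FT.TT
  ..FTT.
  .FTTTT
  FTTTTT
  TTTTTT
  TTTTTT
Step 3: 5 trees catch fire, 4 burn out
  ..F.TT
  ...FT.
  ..FTTT
  .FTTTT
  FTTTTT
  TTTTTT
Step 4: 5 trees catch fire, 5 burn out
  ....TT
  ....F.
  ...FTT
  ..FTTT
  .FTTTT
  FTTTTT

....TT
....F.
...FTT
..FTTT
.FTTTT
FTTTTT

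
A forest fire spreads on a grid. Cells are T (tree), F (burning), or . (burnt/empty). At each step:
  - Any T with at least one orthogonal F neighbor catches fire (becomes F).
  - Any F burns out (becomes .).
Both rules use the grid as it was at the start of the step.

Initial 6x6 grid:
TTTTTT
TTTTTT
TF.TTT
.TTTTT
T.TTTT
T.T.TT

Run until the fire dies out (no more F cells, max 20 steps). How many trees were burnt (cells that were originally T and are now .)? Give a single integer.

Step 1: +3 fires, +1 burnt (F count now 3)
Step 2: +4 fires, +3 burnt (F count now 4)
Step 3: +5 fires, +4 burnt (F count now 5)
Step 4: +6 fires, +5 burnt (F count now 6)
Step 5: +5 fires, +6 burnt (F count now 5)
Step 6: +4 fires, +5 burnt (F count now 4)
Step 7: +1 fires, +4 burnt (F count now 1)
Step 8: +0 fires, +1 burnt (F count now 0)
Fire out after step 8
Initially T: 30, now '.': 34
Total burnt (originally-T cells now '.'): 28

Answer: 28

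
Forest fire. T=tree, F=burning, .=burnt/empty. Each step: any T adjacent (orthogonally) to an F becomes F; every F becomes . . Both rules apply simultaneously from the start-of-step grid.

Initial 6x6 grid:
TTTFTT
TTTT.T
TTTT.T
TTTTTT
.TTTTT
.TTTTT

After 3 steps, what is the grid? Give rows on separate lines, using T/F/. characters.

Step 1: 3 trees catch fire, 1 burn out
  TTF.FT
  TTTF.T
  TTTT.T
  TTTTTT
  .TTTTT
  .TTTTT
Step 2: 4 trees catch fire, 3 burn out
  TF...F
  TTF..T
  TTTF.T
  TTTTTT
  .TTTTT
  .TTTTT
Step 3: 5 trees catch fire, 4 burn out
  F.....
  TF...F
  TTF..T
  TTTFTT
  .TTTTT
  .TTTTT

F.....
TF...F
TTF..T
TTTFTT
.TTTTT
.TTTTT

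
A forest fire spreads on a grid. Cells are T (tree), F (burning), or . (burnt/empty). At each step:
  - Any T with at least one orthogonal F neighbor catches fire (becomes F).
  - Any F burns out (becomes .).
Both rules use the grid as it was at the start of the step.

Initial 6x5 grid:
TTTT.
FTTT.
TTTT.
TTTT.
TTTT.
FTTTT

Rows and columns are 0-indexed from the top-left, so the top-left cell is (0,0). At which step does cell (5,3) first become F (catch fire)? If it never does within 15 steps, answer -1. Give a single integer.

Step 1: cell (5,3)='T' (+5 fires, +2 burnt)
Step 2: cell (5,3)='T' (+6 fires, +5 burnt)
Step 3: cell (5,3)='F' (+6 fires, +6 burnt)
  -> target ignites at step 3
Step 4: cell (5,3)='.' (+5 fires, +6 burnt)
Step 5: cell (5,3)='.' (+1 fires, +5 burnt)
Step 6: cell (5,3)='.' (+0 fires, +1 burnt)
  fire out at step 6

3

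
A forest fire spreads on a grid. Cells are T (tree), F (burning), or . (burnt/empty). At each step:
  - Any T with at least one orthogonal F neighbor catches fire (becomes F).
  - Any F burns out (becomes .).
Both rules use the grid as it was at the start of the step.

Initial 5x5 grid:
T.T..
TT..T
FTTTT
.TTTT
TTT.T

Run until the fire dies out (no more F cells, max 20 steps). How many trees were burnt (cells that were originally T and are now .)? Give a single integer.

Answer: 16

Derivation:
Step 1: +2 fires, +1 burnt (F count now 2)
Step 2: +4 fires, +2 burnt (F count now 4)
Step 3: +3 fires, +4 burnt (F count now 3)
Step 4: +4 fires, +3 burnt (F count now 4)
Step 5: +2 fires, +4 burnt (F count now 2)
Step 6: +1 fires, +2 burnt (F count now 1)
Step 7: +0 fires, +1 burnt (F count now 0)
Fire out after step 7
Initially T: 17, now '.': 24
Total burnt (originally-T cells now '.'): 16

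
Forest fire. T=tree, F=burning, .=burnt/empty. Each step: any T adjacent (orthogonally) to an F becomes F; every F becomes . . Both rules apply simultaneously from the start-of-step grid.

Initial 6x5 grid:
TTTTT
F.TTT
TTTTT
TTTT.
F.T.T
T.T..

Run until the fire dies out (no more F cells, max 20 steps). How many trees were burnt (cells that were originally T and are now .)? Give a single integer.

Step 1: +4 fires, +2 burnt (F count now 4)
Step 2: +3 fires, +4 burnt (F count now 3)
Step 3: +3 fires, +3 burnt (F count now 3)
Step 4: +5 fires, +3 burnt (F count now 5)
Step 5: +4 fires, +5 burnt (F count now 4)
Step 6: +1 fires, +4 burnt (F count now 1)
Step 7: +0 fires, +1 burnt (F count now 0)
Fire out after step 7
Initially T: 21, now '.': 29
Total burnt (originally-T cells now '.'): 20

Answer: 20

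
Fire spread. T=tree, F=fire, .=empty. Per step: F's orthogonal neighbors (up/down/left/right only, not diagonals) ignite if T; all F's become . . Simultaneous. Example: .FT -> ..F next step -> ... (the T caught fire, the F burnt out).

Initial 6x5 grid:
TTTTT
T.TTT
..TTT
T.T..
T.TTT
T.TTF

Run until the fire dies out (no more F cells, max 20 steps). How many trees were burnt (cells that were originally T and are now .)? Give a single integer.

Answer: 18

Derivation:
Step 1: +2 fires, +1 burnt (F count now 2)
Step 2: +2 fires, +2 burnt (F count now 2)
Step 3: +1 fires, +2 burnt (F count now 1)
Step 4: +1 fires, +1 burnt (F count now 1)
Step 5: +1 fires, +1 burnt (F count now 1)
Step 6: +2 fires, +1 burnt (F count now 2)
Step 7: +3 fires, +2 burnt (F count now 3)
Step 8: +3 fires, +3 burnt (F count now 3)
Step 9: +2 fires, +3 burnt (F count now 2)
Step 10: +1 fires, +2 burnt (F count now 1)
Step 11: +0 fires, +1 burnt (F count now 0)
Fire out after step 11
Initially T: 21, now '.': 27
Total burnt (originally-T cells now '.'): 18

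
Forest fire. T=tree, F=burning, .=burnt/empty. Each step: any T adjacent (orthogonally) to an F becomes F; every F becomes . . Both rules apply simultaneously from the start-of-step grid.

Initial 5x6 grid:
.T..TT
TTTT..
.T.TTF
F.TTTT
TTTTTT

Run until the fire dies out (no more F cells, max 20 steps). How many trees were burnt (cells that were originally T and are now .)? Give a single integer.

Step 1: +3 fires, +2 burnt (F count now 3)
Step 2: +4 fires, +3 burnt (F count now 4)
Step 3: +4 fires, +4 burnt (F count now 4)
Step 4: +3 fires, +4 burnt (F count now 3)
Step 5: +1 fires, +3 burnt (F count now 1)
Step 6: +3 fires, +1 burnt (F count now 3)
Step 7: +0 fires, +3 burnt (F count now 0)
Fire out after step 7
Initially T: 20, now '.': 28
Total burnt (originally-T cells now '.'): 18

Answer: 18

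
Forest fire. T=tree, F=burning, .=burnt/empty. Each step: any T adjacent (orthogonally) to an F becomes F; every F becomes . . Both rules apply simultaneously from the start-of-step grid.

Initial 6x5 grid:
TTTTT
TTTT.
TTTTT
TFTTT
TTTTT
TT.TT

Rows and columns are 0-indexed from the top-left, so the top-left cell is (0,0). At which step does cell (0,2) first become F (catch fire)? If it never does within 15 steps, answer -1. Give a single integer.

Step 1: cell (0,2)='T' (+4 fires, +1 burnt)
Step 2: cell (0,2)='T' (+7 fires, +4 burnt)
Step 3: cell (0,2)='T' (+7 fires, +7 burnt)
Step 4: cell (0,2)='F' (+6 fires, +7 burnt)
  -> target ignites at step 4
Step 5: cell (0,2)='.' (+2 fires, +6 burnt)
Step 6: cell (0,2)='.' (+1 fires, +2 burnt)
Step 7: cell (0,2)='.' (+0 fires, +1 burnt)
  fire out at step 7

4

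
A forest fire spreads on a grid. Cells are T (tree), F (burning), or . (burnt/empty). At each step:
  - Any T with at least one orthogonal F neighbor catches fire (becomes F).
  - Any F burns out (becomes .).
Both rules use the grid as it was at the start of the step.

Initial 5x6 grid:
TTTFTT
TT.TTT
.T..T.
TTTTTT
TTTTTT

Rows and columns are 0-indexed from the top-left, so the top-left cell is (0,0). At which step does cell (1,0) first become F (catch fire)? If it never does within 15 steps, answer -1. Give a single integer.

Step 1: cell (1,0)='T' (+3 fires, +1 burnt)
Step 2: cell (1,0)='T' (+3 fires, +3 burnt)
Step 3: cell (1,0)='T' (+4 fires, +3 burnt)
Step 4: cell (1,0)='F' (+3 fires, +4 burnt)
  -> target ignites at step 4
Step 5: cell (1,0)='.' (+4 fires, +3 burnt)
Step 6: cell (1,0)='.' (+5 fires, +4 burnt)
Step 7: cell (1,0)='.' (+2 fires, +5 burnt)
Step 8: cell (1,0)='.' (+0 fires, +2 burnt)
  fire out at step 8

4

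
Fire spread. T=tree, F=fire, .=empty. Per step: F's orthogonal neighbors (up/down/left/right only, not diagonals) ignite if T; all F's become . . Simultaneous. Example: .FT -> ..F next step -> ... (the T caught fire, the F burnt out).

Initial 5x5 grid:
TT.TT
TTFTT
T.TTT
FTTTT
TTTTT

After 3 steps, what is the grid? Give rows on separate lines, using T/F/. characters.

Step 1: 6 trees catch fire, 2 burn out
  TT.TT
  TF.FT
  F.FTT
  .FTTT
  FTTTT
Step 2: 7 trees catch fire, 6 burn out
  TF.FT
  F...F
  ...FT
  ..FTT
  .FTTT
Step 3: 5 trees catch fire, 7 burn out
  F...F
  .....
  ....F
  ...FT
  ..FTT

F...F
.....
....F
...FT
..FTT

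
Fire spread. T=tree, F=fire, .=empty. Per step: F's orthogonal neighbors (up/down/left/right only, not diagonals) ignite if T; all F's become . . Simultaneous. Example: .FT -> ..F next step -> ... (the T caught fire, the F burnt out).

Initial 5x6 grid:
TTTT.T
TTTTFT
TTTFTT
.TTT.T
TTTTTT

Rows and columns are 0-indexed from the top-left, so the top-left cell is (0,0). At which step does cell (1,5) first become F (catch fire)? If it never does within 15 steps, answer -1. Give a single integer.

Step 1: cell (1,5)='F' (+5 fires, +2 burnt)
  -> target ignites at step 1
Step 2: cell (1,5)='.' (+7 fires, +5 burnt)
Step 3: cell (1,5)='.' (+7 fires, +7 burnt)
Step 4: cell (1,5)='.' (+4 fires, +7 burnt)
Step 5: cell (1,5)='.' (+2 fires, +4 burnt)
Step 6: cell (1,5)='.' (+0 fires, +2 burnt)
  fire out at step 6

1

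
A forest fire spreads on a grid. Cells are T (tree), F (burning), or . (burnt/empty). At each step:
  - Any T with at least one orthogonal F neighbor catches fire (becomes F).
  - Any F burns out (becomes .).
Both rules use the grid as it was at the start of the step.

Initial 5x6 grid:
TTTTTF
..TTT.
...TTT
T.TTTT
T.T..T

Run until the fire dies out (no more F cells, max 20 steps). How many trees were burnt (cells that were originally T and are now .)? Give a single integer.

Answer: 17

Derivation:
Step 1: +1 fires, +1 burnt (F count now 1)
Step 2: +2 fires, +1 burnt (F count now 2)
Step 3: +3 fires, +2 burnt (F count now 3)
Step 4: +5 fires, +3 burnt (F count now 5)
Step 5: +3 fires, +5 burnt (F count now 3)
Step 6: +2 fires, +3 burnt (F count now 2)
Step 7: +1 fires, +2 burnt (F count now 1)
Step 8: +0 fires, +1 burnt (F count now 0)
Fire out after step 8
Initially T: 19, now '.': 28
Total burnt (originally-T cells now '.'): 17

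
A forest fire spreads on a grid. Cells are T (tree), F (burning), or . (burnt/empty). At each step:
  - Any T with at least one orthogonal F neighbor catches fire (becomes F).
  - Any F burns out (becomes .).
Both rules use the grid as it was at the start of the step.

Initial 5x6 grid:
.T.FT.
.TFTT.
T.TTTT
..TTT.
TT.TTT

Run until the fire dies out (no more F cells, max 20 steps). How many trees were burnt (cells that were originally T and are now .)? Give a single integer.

Step 1: +4 fires, +2 burnt (F count now 4)
Step 2: +4 fires, +4 burnt (F count now 4)
Step 3: +2 fires, +4 burnt (F count now 2)
Step 4: +3 fires, +2 burnt (F count now 3)
Step 5: +1 fires, +3 burnt (F count now 1)
Step 6: +1 fires, +1 burnt (F count now 1)
Step 7: +0 fires, +1 burnt (F count now 0)
Fire out after step 7
Initially T: 18, now '.': 27
Total burnt (originally-T cells now '.'): 15

Answer: 15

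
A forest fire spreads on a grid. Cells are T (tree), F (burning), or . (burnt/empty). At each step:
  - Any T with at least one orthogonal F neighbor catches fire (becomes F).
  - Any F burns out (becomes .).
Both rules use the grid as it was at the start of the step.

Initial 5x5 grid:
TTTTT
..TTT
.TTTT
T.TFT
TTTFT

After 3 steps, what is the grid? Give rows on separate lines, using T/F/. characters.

Step 1: 5 trees catch fire, 2 burn out
  TTTTT
  ..TTT
  .TTFT
  T.F.F
  TTF.F
Step 2: 4 trees catch fire, 5 burn out
  TTTTT
  ..TFT
  .TF.F
  T....
  TF...
Step 3: 5 trees catch fire, 4 burn out
  TTTFT
  ..F.F
  .F...
  T....
  F....

TTTFT
..F.F
.F...
T....
F....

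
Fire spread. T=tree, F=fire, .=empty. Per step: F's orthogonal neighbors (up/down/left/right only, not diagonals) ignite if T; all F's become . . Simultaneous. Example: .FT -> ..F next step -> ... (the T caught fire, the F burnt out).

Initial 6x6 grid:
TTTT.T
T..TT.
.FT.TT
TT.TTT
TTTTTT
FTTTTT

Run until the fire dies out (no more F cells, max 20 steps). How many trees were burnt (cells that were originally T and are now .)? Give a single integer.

Step 1: +4 fires, +2 burnt (F count now 4)
Step 2: +3 fires, +4 burnt (F count now 3)
Step 3: +2 fires, +3 burnt (F count now 2)
Step 4: +2 fires, +2 burnt (F count now 2)
Step 5: +3 fires, +2 burnt (F count now 3)
Step 6: +2 fires, +3 burnt (F count now 2)
Step 7: +2 fires, +2 burnt (F count now 2)
Step 8: +2 fires, +2 burnt (F count now 2)
Step 9: +1 fires, +2 burnt (F count now 1)
Step 10: +1 fires, +1 burnt (F count now 1)
Step 11: +1 fires, +1 burnt (F count now 1)
Step 12: +1 fires, +1 burnt (F count now 1)
Step 13: +1 fires, +1 burnt (F count now 1)
Step 14: +1 fires, +1 burnt (F count now 1)
Step 15: +0 fires, +1 burnt (F count now 0)
Fire out after step 15
Initially T: 27, now '.': 35
Total burnt (originally-T cells now '.'): 26

Answer: 26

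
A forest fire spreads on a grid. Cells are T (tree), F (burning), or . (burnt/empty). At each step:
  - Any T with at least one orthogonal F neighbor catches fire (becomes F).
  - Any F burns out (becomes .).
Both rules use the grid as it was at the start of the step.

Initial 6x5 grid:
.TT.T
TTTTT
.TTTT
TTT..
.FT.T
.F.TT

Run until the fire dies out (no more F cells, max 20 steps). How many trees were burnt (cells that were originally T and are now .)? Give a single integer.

Answer: 16

Derivation:
Step 1: +2 fires, +2 burnt (F count now 2)
Step 2: +3 fires, +2 burnt (F count now 3)
Step 3: +2 fires, +3 burnt (F count now 2)
Step 4: +4 fires, +2 burnt (F count now 4)
Step 5: +3 fires, +4 burnt (F count now 3)
Step 6: +1 fires, +3 burnt (F count now 1)
Step 7: +1 fires, +1 burnt (F count now 1)
Step 8: +0 fires, +1 burnt (F count now 0)
Fire out after step 8
Initially T: 19, now '.': 27
Total burnt (originally-T cells now '.'): 16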